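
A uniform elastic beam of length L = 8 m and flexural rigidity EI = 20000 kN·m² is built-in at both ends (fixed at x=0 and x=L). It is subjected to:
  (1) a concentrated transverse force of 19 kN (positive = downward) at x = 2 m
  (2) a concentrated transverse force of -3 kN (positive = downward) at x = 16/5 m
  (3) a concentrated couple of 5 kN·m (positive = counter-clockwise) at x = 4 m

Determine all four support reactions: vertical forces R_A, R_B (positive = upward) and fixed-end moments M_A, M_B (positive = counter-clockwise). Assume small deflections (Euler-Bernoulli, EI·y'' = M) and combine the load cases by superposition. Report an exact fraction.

Load 1 — point force P=19 kN at a=2 m (b=L-a=6):
  R_A = Pb²(3a+b)/L³ = 19·6²·(3·2+6)/8³ = 513/32 kN
  M_A = Pab²/L² = 19·2·6²/8² = 171/8 kN·m
  R_B = Pa²(a+3b)/L³ = 19·2²·(2+3·6)/8³ = 95/32 kN
  M_B = -Pa²b/L² = -19·2²·6/8² = -57/8 kN·m
Load 2 — point force P=-3 kN at a=16/5 m (b=L-a=24/5):
  R_A = Pb²(3a+b)/L³ = (-3)·(24/5)²·(3·(16/5)+(24/5))/8³ = -243/125 kN
  M_A = Pab²/L² = (-3)·(16/5)·(24/5)²/8² = -432/125 kN·m
  R_B = Pa²(a+3b)/L³ = (-3)·(16/5)²·((16/5)+3·(24/5))/8³ = -132/125 kN
  M_B = -Pa²b/L² = -(-3)·(16/5)²·(24/5)/8² = 288/125 kN·m
Load 3 — applied couple M₀=5 kN·m at a=4 m (b=L-a=4):
  R_A = 6M₀ab/L³ = 6·5·4·4/8³ = 15/16 kN
  M_A = M₀b(2a-b)/L² = 5·4·(2·4-4)/8² = 5/4 kN·m
  R_B = -6M₀ab/L³ = -6·5·4·4/8³ = -15/16 kN
  M_B = M₀a(2b-a)/L² = 5·4·(2·4-4)/8² = 5/4 kN·m
Superposition: R_A = 60099/4000 kN, M_A = 19169/1000 kN·m, R_B = 3901/4000 kN, M_B = -3571/1000 kN·m

R_A = 60099/4000 kN, M_A = 19169/1000 kN·m, R_B = 3901/4000 kN, M_B = -3571/1000 kN·m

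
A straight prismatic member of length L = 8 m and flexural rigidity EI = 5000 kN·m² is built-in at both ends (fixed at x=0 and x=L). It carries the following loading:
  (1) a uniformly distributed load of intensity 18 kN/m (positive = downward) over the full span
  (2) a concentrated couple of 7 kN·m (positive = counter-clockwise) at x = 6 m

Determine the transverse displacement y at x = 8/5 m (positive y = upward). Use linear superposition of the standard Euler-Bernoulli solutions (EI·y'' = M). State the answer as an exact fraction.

y(8/5) = -25241/1562500 m

Load 1 — uniform load w=18 kN/m over full span:
  y_1 = -wx²(L-x)²/(24EI) = -18·(8/5)²·(8-(8/5))²/(24·5000) = -6144/390625 m
Load 2 — applied couple M₀=7 kN·m at a=6 m (b=L-a=2):
  y_2 = (R_Ax³/6 - M_Ax²/2)/EI  [x≤a] with R_A=63/64, M_A=35/16 = ((63/64)·(8/5)³/6 - (35/16)·(8/5)²/2)/5000 = -133/312500 m
Superposition: y = Σ y_i = -25241/1562500 m ≈ -0.016154 m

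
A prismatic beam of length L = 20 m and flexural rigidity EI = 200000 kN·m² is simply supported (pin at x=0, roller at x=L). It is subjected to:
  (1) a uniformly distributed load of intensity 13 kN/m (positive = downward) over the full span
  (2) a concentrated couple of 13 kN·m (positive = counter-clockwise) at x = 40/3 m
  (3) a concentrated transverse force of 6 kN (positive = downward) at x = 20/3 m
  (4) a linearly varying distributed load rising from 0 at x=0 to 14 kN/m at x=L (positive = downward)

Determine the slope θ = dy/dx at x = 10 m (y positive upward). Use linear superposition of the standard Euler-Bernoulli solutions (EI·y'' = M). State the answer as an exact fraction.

Load 1 — uniform load w=13 kN/m over full span:
  θ_1 = -w(L³-6Lx²+4x³)/(24EI) = -13·(20³-6·20·10²+4·10³)/(24·200000) = 0 rad
Load 2 — applied couple M₀=13 kN·m at a=40/3 m (b=L-a=20/3):
  θ_2 = (M₀x²/(2L)+C₁)/EI  [x≤a] with C₁=M₀(3b²-L²)/(6L)=-260/9 = (13·10²/(2·20)+(-260/9))/200000 = 13/720000 rad
Load 3 — point force P=6 kN at a=20/3 m (b=L-a=40/3):
  θ_3 = -Pa(2L²-6Lx+3x²+a²)/(6LEI)  [x>a] = -6·(20/3)·(2·20²-6·20·10+3·10²+(20/3)²)/(6·20·200000) = 1/10800 rad
Load 4 — triangular load w₀=14 kN/m (0→w₀ over full span):
  θ_4 = -w₀(7L⁴-30L²x²+15x⁴)/(360LEI) = -14·(7·20⁴-30·20²·10²+15·10⁴)/(360·20·200000) = -49/72000 rad
Superposition: θ = Σ θ_i = -1231/2160000 rad ≈ -0.000570 rad

θ(10) = -1231/2160000 rad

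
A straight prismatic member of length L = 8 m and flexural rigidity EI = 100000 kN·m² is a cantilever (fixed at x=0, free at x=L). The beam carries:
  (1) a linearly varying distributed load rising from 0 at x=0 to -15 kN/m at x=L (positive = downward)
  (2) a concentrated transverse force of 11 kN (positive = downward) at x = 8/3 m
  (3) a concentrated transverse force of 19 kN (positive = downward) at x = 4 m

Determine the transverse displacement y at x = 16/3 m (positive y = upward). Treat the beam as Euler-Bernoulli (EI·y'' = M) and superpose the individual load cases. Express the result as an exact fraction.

y(16/3) = 3523/151875 m

Load 1 — triangular load w₀=-15 kN/m (0→w₀ over full span):
  y_1 = (w₀Lx³/12-w₀L²x²/6-w₀x⁵/(120L))/EI = ((-15)·8·(16/3)³/12-(-15)·8²·(16/3)²/6-(-15)·(16/3)⁵/(120·8))/100000 = 23552/759375 m
Load 2 — point force P=11 kN at a=8/3 m (b=L-a=16/3):
  y_2 = -Pa²(3x-a)/(6EI)  [x>a] = -11·(8/3)²·(3·(16/3)-(8/3))/(6·100000) = -88/50625 m
Load 3 — point force P=19 kN at a=4 m (b=L-a=4):
  y_3 = -Pa²(3x-a)/(6EI)  [x>a] = -19·4²·(3·(16/3)-4)/(6·100000) = -19/3125 m
Superposition: y = Σ y_i = 3523/151875 m ≈ 0.023197 m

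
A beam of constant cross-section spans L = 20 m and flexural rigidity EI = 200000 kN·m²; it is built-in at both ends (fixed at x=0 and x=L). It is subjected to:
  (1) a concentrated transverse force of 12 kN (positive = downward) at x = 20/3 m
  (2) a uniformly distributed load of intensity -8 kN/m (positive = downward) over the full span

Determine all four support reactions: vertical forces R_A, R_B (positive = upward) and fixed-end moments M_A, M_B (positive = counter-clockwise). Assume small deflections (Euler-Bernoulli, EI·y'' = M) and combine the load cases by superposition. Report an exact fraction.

Load 1 — point force P=12 kN at a=20/3 m (b=L-a=40/3):
  R_A = Pb²(3a+b)/L³ = 12·(40/3)²·(3·(20/3)+(40/3))/20³ = 80/9 kN
  M_A = Pab²/L² = 12·(20/3)·(40/3)²/20² = 320/9 kN·m
  R_B = Pa²(a+3b)/L³ = 12·(20/3)²·((20/3)+3·(40/3))/20³ = 28/9 kN
  M_B = -Pa²b/L² = -12·(20/3)²·(40/3)/20² = -160/9 kN·m
Load 2 — uniform load w=-8 kN/m over full span:
  R_A = wL/2 = (-8)·20/2 = -80 kN
  M_A = wL²/12 = (-8)·20²/12 = -800/3 kN·m
  R_B = wL/2 = (-8)·20/2 = -80 kN
  M_B = -wL²/12 = -(-8)·20²/12 = 800/3 kN·m
Superposition: R_A = -640/9 kN, M_A = -2080/9 kN·m, R_B = -692/9 kN, M_B = 2240/9 kN·m

R_A = -640/9 kN, M_A = -2080/9 kN·m, R_B = -692/9 kN, M_B = 2240/9 kN·m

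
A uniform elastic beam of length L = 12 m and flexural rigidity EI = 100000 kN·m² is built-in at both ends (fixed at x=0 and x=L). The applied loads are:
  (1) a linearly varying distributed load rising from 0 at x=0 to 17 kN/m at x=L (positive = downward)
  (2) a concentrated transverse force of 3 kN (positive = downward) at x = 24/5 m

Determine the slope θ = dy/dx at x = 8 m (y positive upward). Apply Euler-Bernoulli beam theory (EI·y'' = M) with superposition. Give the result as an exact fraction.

Load 1 — triangular load w₀=17 kN/m (0→w₀ over full span):
  θ_1 = -w₀(2x(L-x)(L-2x)(x+2L)+x²(L-x)²)/(120LEI) = -17·(2·8·(12-8)·(12-2·8)·(8+2·12)+8²·(12-8)²)/(120·12·100000) = 119/140625 rad
Load 2 — point force P=3 kN at a=24/5 m (b=L-a=36/5):
  θ_2 = Pa²(L-x)(2bL-(3b+a)(L-x))/(2L³EI)  [x>a] = 3·(24/5)²·(12-8)·(2·(36/5)·12-(3·(36/5)+(24/5))·(12-8))/(2·12³·100000) = 21/390625 rad
Superposition: θ = Σ θ_i = 3164/3515625 rad ≈ 0.000900 rad

θ(8) = 3164/3515625 rad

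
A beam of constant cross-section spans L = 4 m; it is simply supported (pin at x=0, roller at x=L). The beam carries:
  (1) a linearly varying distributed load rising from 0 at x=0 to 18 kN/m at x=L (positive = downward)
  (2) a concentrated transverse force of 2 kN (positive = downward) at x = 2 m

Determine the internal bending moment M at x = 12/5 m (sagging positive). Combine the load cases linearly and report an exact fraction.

M(12/5) = 2504/125 kN·m

Load 1 — triangular load w₀=18 kN/m (0→w₀ over full span):
  M_1 = w₀Lx/6 - w₀x³/(6L) = 18·4·(12/5)/6 - 18·(12/5)³/(6·4) = 2304/125 kN·m
Load 2 — point force P=2 kN at a=2 m (b=L-a=2):
  M_2 = Pa(L-x)/L  [x>a] = 2·2·(4-(12/5))/4 = 8/5 kN·m
Superposition: M = Σ M_i = 2504/125 kN·m ≈ 20.032000 kN·m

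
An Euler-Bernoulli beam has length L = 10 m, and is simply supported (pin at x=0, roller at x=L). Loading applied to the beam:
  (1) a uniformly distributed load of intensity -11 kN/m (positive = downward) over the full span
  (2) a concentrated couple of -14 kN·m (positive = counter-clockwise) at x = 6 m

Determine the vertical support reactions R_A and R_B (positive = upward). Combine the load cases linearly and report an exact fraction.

R_A = -282/5 kN, R_B = -268/5 kN

Load 1 — uniform load w=-11 kN/m over full span:
  R_A = wL/2 = (-11)·10/2 = -55 kN
  R_B = wL/2 = (-11)·10/2 = -55 kN
Load 2 — applied couple M₀=-14 kN·m at a=6 m (b=L-a=4):
  R_A = M₀/L = (-14)/10 = -7/5 kN
  R_B = -M₀/L = -(-14)/10 = 7/5 kN
Superposition: R_A = -282/5 kN, R_B = -268/5 kN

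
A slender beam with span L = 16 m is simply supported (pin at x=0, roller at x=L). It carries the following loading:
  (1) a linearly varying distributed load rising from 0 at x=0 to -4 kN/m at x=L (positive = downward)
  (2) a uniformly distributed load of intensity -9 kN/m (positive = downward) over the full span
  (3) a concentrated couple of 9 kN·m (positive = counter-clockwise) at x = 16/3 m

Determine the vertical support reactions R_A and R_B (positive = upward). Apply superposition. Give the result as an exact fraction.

R_A = -3941/48 kN, R_B = -4507/48 kN

Load 1 — triangular load w₀=-4 kN/m (0→w₀ over full span):
  R_A = w₀L/6 = (-4)·16/6 = -32/3 kN
  R_B = w₀L/3 = (-4)·16/3 = -64/3 kN
Load 2 — uniform load w=-9 kN/m over full span:
  R_A = wL/2 = (-9)·16/2 = -72 kN
  R_B = wL/2 = (-9)·16/2 = -72 kN
Load 3 — applied couple M₀=9 kN·m at a=16/3 m (b=L-a=32/3):
  R_A = M₀/L = 9/16 kN
  R_B = -M₀/L = -9/16 kN
Superposition: R_A = -3941/48 kN, R_B = -4507/48 kN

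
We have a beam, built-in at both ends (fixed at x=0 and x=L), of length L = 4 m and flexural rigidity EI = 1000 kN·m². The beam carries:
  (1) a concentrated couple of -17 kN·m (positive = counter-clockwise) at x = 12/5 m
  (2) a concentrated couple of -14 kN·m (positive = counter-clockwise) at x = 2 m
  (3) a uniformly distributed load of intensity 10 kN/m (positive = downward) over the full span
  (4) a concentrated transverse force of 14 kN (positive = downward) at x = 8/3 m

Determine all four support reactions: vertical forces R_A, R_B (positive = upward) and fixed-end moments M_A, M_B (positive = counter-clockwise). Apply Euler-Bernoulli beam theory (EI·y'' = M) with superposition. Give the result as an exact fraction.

Load 1 — applied couple M₀=-17 kN·m at a=12/5 m (b=L-a=8/5):
  R_A = 6M₀ab/L³ = 6·(-17)·(12/5)·(8/5)/4³ = -153/25 kN
  M_A = M₀b(2a-b)/L² = (-17)·(8/5)·(2·(12/5)-(8/5))/4² = -136/25 kN·m
  R_B = -6M₀ab/L³ = -6·(-17)·(12/5)·(8/5)/4³ = 153/25 kN
  M_B = M₀a(2b-a)/L² = (-17)·(12/5)·(2·(8/5)-(12/5))/4² = -51/25 kN·m
Load 2 — applied couple M₀=-14 kN·m at a=2 m (b=L-a=2):
  R_A = 6M₀ab/L³ = 6·(-14)·2·2/4³ = -21/4 kN
  M_A = M₀b(2a-b)/L² = (-14)·2·(2·2-2)/4² = -7/2 kN·m
  R_B = -6M₀ab/L³ = -6·(-14)·2·2/4³ = 21/4 kN
  M_B = M₀a(2b-a)/L² = (-14)·2·(2·2-2)/4² = -7/2 kN·m
Load 3 — uniform load w=10 kN/m over full span:
  R_A = wL/2 = 10·4/2 = 20 kN
  M_A = wL²/12 = 10·4²/12 = 40/3 kN·m
  R_B = wL/2 = 10·4/2 = 20 kN
  M_B = -wL²/12 = -10·4²/12 = -40/3 kN·m
Load 4 — point force P=14 kN at a=8/3 m (b=L-a=4/3):
  R_A = Pb²(3a+b)/L³ = 14·(4/3)²·(3·(8/3)+(4/3))/4³ = 98/27 kN
  M_A = Pab²/L² = 14·(8/3)·(4/3)²/4² = 112/27 kN·m
  R_B = Pa²(a+3b)/L³ = 14·(8/3)²·((8/3)+3·(4/3))/4³ = 280/27 kN
  M_B = -Pa²b/L² = -14·(8/3)²·(4/3)/4² = -224/27 kN·m
Superposition: R_A = 33101/2700 kN, M_A = 11531/1350 kN·m, R_B = 112699/2700 kN, M_B = -36679/1350 kN·m

R_A = 33101/2700 kN, M_A = 11531/1350 kN·m, R_B = 112699/2700 kN, M_B = -36679/1350 kN·m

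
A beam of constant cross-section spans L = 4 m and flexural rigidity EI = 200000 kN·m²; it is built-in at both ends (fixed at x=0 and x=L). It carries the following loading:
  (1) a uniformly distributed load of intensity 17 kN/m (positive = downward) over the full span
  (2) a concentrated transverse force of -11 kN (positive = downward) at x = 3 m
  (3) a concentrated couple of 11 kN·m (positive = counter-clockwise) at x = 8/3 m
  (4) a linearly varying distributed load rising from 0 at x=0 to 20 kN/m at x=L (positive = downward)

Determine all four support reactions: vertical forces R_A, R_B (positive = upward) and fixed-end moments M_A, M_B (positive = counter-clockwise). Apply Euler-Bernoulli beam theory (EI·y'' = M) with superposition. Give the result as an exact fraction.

R_A = 4603/96 kN, M_A = 559/16 kN·m, R_B = 4709/96 kN, M_B = -1559/48 kN·m

Load 1 — uniform load w=17 kN/m over full span:
  R_A = wL/2 = 17·4/2 = 34 kN
  M_A = wL²/12 = 17·4²/12 = 68/3 kN·m
  R_B = wL/2 = 17·4/2 = 34 kN
  M_B = -wL²/12 = -17·4²/12 = -68/3 kN·m
Load 2 — point force P=-11 kN at a=3 m (b=L-a=1):
  R_A = Pb²(3a+b)/L³ = (-11)·1²·(3·3+1)/4³ = -55/32 kN
  M_A = Pab²/L² = (-11)·3·1²/4² = -33/16 kN·m
  R_B = Pa²(a+3b)/L³ = (-11)·3²·(3+3·1)/4³ = -297/32 kN
  M_B = -Pa²b/L² = -(-11)·3²·1/4² = 99/16 kN·m
Load 3 — applied couple M₀=11 kN·m at a=8/3 m (b=L-a=4/3):
  R_A = 6M₀ab/L³ = 6·11·(8/3)·(4/3)/4³ = 11/3 kN
  M_A = M₀b(2a-b)/L² = 11·(4/3)·(2·(8/3)-(4/3))/4² = 11/3 kN·m
  R_B = -6M₀ab/L³ = -6·11·(8/3)·(4/3)/4³ = -11/3 kN
  M_B = M₀a(2b-a)/L² = 11·(8/3)·(2·(4/3)-(8/3))/4² = 0 kN·m
Load 4 — triangular load w₀=20 kN/m (0→w₀ over full span):
  R_A = 3w₀L/20 = 3·20·4/20 = 12 kN
  M_A = w₀L²/30 = 20·4²/30 = 32/3 kN·m
  R_B = 7w₀L/20 = 7·20·4/20 = 28 kN
  M_B = -w₀L²/20 = -20·4²/20 = -16 kN·m
Superposition: R_A = 4603/96 kN, M_A = 559/16 kN·m, R_B = 4709/96 kN, M_B = -1559/48 kN·m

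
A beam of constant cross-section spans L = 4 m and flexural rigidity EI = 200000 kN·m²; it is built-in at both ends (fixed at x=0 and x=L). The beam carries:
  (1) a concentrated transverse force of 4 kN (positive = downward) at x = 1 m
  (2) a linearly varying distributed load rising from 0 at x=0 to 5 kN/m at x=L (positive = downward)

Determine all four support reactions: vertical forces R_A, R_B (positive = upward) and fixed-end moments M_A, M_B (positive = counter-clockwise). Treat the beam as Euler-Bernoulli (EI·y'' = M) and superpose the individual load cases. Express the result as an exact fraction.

Load 1 — point force P=4 kN at a=1 m (b=L-a=3):
  R_A = Pb²(3a+b)/L³ = 4·3²·(3·1+3)/4³ = 27/8 kN
  M_A = Pab²/L² = 4·1·3²/4² = 9/4 kN·m
  R_B = Pa²(a+3b)/L³ = 4·1²·(1+3·3)/4³ = 5/8 kN
  M_B = -Pa²b/L² = -4·1²·3/4² = -3/4 kN·m
Load 2 — triangular load w₀=5 kN/m (0→w₀ over full span):
  R_A = 3w₀L/20 = 3·5·4/20 = 3 kN
  M_A = w₀L²/30 = 5·4²/30 = 8/3 kN·m
  R_B = 7w₀L/20 = 7·5·4/20 = 7 kN
  M_B = -w₀L²/20 = -5·4²/20 = -4 kN·m
Superposition: R_A = 51/8 kN, M_A = 59/12 kN·m, R_B = 61/8 kN, M_B = -19/4 kN·m

R_A = 51/8 kN, M_A = 59/12 kN·m, R_B = 61/8 kN, M_B = -19/4 kN·m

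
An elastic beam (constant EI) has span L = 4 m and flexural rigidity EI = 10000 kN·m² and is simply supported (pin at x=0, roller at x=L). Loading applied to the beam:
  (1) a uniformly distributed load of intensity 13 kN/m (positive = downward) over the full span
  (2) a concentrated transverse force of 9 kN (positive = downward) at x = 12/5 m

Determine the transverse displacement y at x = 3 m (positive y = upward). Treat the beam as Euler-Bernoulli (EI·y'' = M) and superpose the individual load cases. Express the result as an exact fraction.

Load 1 — uniform load w=13 kN/m over full span:
  y_1 = -wx(L³-2Lx²+x³)/(24EI) = -13·3·(4³-2·4·3²+3³)/(24·10000) = -247/80000 m
Load 2 — point force P=9 kN at a=12/5 m (b=L-a=8/5):
  y_2 = -Pa(L-x)(2Lx-a²-x²)/(6LEI)  [x>a] = -9·(12/5)·(4-3)·(2·4·3-(12/5)²-3²)/(6·4·10000) = -2079/2500000 m
Superposition: y = Σ y_i = -39191/10000000 m ≈ -0.003919 m

y(3) = -39191/10000000 m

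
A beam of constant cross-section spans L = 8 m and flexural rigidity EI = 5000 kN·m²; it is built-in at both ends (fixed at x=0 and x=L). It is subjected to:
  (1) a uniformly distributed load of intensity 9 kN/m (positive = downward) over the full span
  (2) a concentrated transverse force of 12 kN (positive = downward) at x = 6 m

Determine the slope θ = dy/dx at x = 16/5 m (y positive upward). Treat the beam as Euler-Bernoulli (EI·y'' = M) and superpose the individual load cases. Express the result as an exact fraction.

θ(16/5) = -363/78125 rad

Load 1 — uniform load w=9 kN/m over full span:
  θ_1 = -wx(L-x)(L-2x)/(12EI) = -9·(16/5)·(8-(16/5))·(8-2·(16/5))/(12·5000) = -288/78125 rad
Load 2 — point force P=12 kN at a=6 m (b=L-a=2):
  θ_2 = -Pb²x(2aL-(3a+b)x)/(2L³EI)  [x≤a] = -12·2²·(16/5)·(2·6·8-(3·6+2)·(16/5))/(2·8³·5000) = -3/3125 rad
Superposition: θ = Σ θ_i = -363/78125 rad ≈ -0.004646 rad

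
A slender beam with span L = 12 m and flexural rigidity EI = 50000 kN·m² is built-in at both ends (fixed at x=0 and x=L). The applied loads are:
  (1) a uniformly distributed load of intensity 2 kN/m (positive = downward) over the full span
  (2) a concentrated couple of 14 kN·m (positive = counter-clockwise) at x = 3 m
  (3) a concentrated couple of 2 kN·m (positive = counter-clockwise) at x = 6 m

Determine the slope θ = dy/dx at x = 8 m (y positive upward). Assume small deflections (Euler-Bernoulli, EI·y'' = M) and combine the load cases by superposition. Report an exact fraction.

θ(8) = 43/150000 rad

Load 1 — uniform load w=2 kN/m over full span:
  θ_1 = -wx(L-x)(L-2x)/(12EI) = -2·8·(12-8)·(12-2·8)/(12·50000) = 4/9375 rad
Load 2 — applied couple M₀=14 kN·m at a=3 m (b=L-a=9):
  θ_2 = (R_Ax²/2 - M_Ax - M₀(x-a))/EI  [x>a] with R_A=21/16, M_A=-21/8 = ((21/16)·8²/2 - (-21/8)·8 - 14·(8-3))/50000 = -7/50000 rad
Load 3 — applied couple M₀=2 kN·m at a=6 m (b=L-a=6):
  θ_3 = (R_Ax²/2 - M_Ax - M₀(x-a))/EI  [x>a] with R_A=1/4, M_A=1/2 = ((1/4)·8²/2 - (1/2)·8 - 2·(8-6))/50000 = 0 rad
Superposition: θ = Σ θ_i = 43/150000 rad ≈ 0.000287 rad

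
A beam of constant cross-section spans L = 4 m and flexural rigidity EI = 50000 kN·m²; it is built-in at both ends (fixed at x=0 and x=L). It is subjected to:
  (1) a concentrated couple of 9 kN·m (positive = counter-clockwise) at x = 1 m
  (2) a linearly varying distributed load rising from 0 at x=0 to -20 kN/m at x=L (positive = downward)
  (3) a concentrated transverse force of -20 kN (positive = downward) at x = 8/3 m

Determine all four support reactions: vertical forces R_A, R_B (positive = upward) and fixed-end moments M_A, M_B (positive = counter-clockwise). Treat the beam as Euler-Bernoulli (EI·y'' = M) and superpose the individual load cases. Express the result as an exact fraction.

R_A = -12661/864 kN, M_A = -7897/432 kN·m, R_B = -39179/864 kN, M_B = 13247/432 kN·m

Load 1 — applied couple M₀=9 kN·m at a=1 m (b=L-a=3):
  R_A = 6M₀ab/L³ = 6·9·1·3/4³ = 81/32 kN
  M_A = M₀b(2a-b)/L² = 9·3·(2·1-3)/4² = -27/16 kN·m
  R_B = -6M₀ab/L³ = -6·9·1·3/4³ = -81/32 kN
  M_B = M₀a(2b-a)/L² = 9·1·(2·3-1)/4² = 45/16 kN·m
Load 2 — triangular load w₀=-20 kN/m (0→w₀ over full span):
  R_A = 3w₀L/20 = 3·(-20)·4/20 = -12 kN
  M_A = w₀L²/30 = (-20)·4²/30 = -32/3 kN·m
  R_B = 7w₀L/20 = 7·(-20)·4/20 = -28 kN
  M_B = -w₀L²/20 = -(-20)·4²/20 = 16 kN·m
Load 3 — point force P=-20 kN at a=8/3 m (b=L-a=4/3):
  R_A = Pb²(3a+b)/L³ = (-20)·(4/3)²·(3·(8/3)+(4/3))/4³ = -140/27 kN
  M_A = Pab²/L² = (-20)·(8/3)·(4/3)²/4² = -160/27 kN·m
  R_B = Pa²(a+3b)/L³ = (-20)·(8/3)²·((8/3)+3·(4/3))/4³ = -400/27 kN
  M_B = -Pa²b/L² = -(-20)·(8/3)²·(4/3)/4² = 320/27 kN·m
Superposition: R_A = -12661/864 kN, M_A = -7897/432 kN·m, R_B = -39179/864 kN, M_B = 13247/432 kN·m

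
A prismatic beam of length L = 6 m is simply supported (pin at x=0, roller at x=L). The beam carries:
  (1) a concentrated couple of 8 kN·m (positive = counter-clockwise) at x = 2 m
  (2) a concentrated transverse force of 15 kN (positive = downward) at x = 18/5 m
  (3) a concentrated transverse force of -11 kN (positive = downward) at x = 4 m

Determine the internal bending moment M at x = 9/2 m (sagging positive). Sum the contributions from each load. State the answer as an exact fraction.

Load 1 — applied couple M₀=8 kN·m at a=2 m (b=L-a=4):
  M_1 = M₀x/L - M₀  [x>a] = 8·(9/2)/6 - 8 = -2 kN·m
Load 2 — point force P=15 kN at a=18/5 m (b=L-a=12/5):
  M_2 = Pa(L-x)/L  [x>a] = 15·(18/5)·(6-(9/2))/6 = 27/2 kN·m
Load 3 — point force P=-11 kN at a=4 m (b=L-a=2):
  M_3 = Pa(L-x)/L  [x>a] = (-11)·4·(6-(9/2))/6 = -11 kN·m
Superposition: M = Σ M_i = 1/2 kN·m ≈ 0.500000 kN·m

M(9/2) = 1/2 kN·m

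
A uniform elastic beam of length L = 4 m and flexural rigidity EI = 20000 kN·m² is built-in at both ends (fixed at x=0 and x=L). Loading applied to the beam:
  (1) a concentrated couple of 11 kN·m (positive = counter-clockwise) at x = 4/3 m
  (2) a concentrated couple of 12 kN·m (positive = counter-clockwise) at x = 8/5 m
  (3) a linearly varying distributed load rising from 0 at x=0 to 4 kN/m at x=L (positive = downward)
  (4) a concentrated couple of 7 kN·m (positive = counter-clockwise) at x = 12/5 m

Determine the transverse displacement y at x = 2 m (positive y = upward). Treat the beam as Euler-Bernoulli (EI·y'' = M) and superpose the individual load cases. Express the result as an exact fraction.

y(2) = 43/450000 m

Load 1 — applied couple M₀=11 kN·m at a=4/3 m (b=L-a=8/3):
  y_1 = (R_Ax³/6 - M_Ax²/2 - M₀(x-a)²/2)/EI  [x>a] with R_A=11/3, M_A=0 = ((11/3)·2³/6 - 0·2²/2 - 11·(2-(4/3))²/2)/20000 = 11/90000 m
Load 2 — applied couple M₀=12 kN·m at a=8/5 m (b=L-a=12/5):
  y_2 = (R_Ax³/6 - M_Ax²/2 - M₀(x-a)²/2)/EI  [x>a] with R_A=108/25, M_A=36/25 = ((108/25)·2³/6 - (36/25)·2²/2 - 12·(2-(8/5))²/2)/20000 = 3/31250 m
Load 3 — triangular load w₀=4 kN/m (0→w₀ over full span):
  y_3 = -w₀x²(L-x)²(x+2L)/(120LEI) = -4·2²·(4-2)²·(2+2·4)/(120·4·20000) = -1/15000 m
Load 4 — applied couple M₀=7 kN·m at a=12/5 m (b=L-a=8/5):
  y_4 = (R_Ax³/6 - M_Ax²/2)/EI  [x≤a] with R_A=63/25, M_A=56/25 = ((63/25)·2³/6 - (56/25)·2²/2)/20000 = -7/125000 m
Superposition: y = Σ y_i = 43/450000 m ≈ 0.000096 m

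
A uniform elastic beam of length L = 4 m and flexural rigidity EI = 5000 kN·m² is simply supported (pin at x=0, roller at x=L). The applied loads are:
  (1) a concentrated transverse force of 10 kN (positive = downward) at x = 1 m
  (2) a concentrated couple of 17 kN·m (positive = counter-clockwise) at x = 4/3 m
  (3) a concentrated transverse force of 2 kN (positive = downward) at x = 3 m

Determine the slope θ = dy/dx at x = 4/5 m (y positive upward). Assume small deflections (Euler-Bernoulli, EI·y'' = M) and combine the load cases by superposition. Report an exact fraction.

Load 1 — point force P=10 kN at a=1 m (b=L-a=3):
  θ_1 = -Pb(L²-b²-3x²)/(6LEI)  [x≤a] = -10·3·(4²-3²-3·(4/5)²)/(6·4·5000) = -127/100000 rad
Load 2 — applied couple M₀=17 kN·m at a=4/3 m (b=L-a=8/3):
  θ_2 = (M₀x²/(2L)+C₁)/EI  [x≤a] with C₁=M₀(3b²-L²)/(6L)=34/9 = (17·(4/5)²/(2·4)+(34/9))/5000 = 289/281250 rad
Load 3 — point force P=2 kN at a=3 m (b=L-a=1):
  θ_3 = -Pb(L²-b²-3x²)/(6LEI)  [x≤a] = -2·1·(4²-1²-3·(4/5)²)/(6·4·5000) = -109/500000 rad
Superposition: θ = Σ θ_i = -259/562500 rad ≈ -0.000460 rad

θ(4/5) = -259/562500 rad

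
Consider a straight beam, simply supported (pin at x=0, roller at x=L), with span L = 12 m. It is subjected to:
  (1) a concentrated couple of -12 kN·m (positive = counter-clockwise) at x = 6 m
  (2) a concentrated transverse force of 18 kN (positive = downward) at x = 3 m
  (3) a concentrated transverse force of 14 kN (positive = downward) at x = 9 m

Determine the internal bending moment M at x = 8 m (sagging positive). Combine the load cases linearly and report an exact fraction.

Load 1 — applied couple M₀=-12 kN·m at a=6 m (b=L-a=6):
  M_1 = M₀x/L - M₀  [x>a] = (-12)·8/12 - (-12) = 4 kN·m
Load 2 — point force P=18 kN at a=3 m (b=L-a=9):
  M_2 = Pa(L-x)/L  [x>a] = 18·3·(12-8)/12 = 18 kN·m
Load 3 — point force P=14 kN at a=9 m (b=L-a=3):
  M_3 = Pbx/L  [x≤a] = 14·3·8/12 = 28 kN·m
Superposition: M = Σ M_i = 50 kN·m ≈ 50.000000 kN·m

M(8) = 50 kN·m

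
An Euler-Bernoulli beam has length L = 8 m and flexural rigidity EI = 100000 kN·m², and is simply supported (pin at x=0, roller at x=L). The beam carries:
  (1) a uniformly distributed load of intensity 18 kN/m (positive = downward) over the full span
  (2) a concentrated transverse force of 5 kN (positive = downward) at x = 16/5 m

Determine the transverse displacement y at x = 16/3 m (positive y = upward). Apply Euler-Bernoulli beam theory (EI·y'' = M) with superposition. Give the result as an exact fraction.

y(16/3) = -55424/6328125 m

Load 1 — uniform load w=18 kN/m over full span:
  y_1 = -wx(L³-2Lx²+x³)/(24EI) = -18·(16/3)·(8³-2·8·(16/3)²+(16/3)³)/(24·100000) = -704/84375 m
Load 2 — point force P=5 kN at a=16/5 m (b=L-a=24/5):
  y_2 = -Pa(L-x)(2Lx-a²-x²)/(6LEI)  [x>a] = -5·(16/5)·(8-(16/3))·(2·8·(16/3)-(16/5)²-(16/3)²)/(6·8·100000) = -2624/6328125 m
Superposition: y = Σ y_i = -55424/6328125 m ≈ -0.008758 m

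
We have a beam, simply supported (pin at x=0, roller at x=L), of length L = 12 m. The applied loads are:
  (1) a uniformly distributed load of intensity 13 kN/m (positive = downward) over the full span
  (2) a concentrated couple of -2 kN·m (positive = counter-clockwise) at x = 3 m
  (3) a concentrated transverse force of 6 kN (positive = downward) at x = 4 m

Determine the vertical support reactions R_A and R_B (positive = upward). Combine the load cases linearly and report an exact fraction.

Load 1 — uniform load w=13 kN/m over full span:
  R_A = wL/2 = 13·12/2 = 78 kN
  R_B = wL/2 = 13·12/2 = 78 kN
Load 2 — applied couple M₀=-2 kN·m at a=3 m (b=L-a=9):
  R_A = M₀/L = (-2)/12 = -1/6 kN
  R_B = -M₀/L = -(-2)/12 = 1/6 kN
Load 3 — point force P=6 kN at a=4 m (b=L-a=8):
  R_A = Pb/L = 6·8/12 = 4 kN
  R_B = Pa/L = 6·4/12 = 2 kN
Superposition: R_A = 491/6 kN, R_B = 481/6 kN

R_A = 491/6 kN, R_B = 481/6 kN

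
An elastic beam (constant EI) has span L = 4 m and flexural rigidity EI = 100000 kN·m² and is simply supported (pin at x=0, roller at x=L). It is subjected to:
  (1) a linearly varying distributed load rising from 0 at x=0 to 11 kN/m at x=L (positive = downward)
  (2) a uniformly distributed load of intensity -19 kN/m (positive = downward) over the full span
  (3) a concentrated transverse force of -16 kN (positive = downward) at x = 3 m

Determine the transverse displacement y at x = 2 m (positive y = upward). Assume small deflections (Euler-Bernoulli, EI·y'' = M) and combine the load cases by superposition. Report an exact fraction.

Load 1 — triangular load w₀=11 kN/m (0→w₀ over full span):
  y_1 = -w₀x(7L⁴-10L²x²+3x⁴)/(360LEI) = -11·2·(7·4⁴-10·4²·2²+3·2⁴)/(360·4·100000) = -11/60000 m
Load 2 — uniform load w=-19 kN/m over full span:
  y_2 = -wx(L³-2Lx²+x³)/(24EI) = -(-19)·2·(4³-2·4·2²+2³)/(24·100000) = 19/30000 m
Load 3 — point force P=-16 kN at a=3 m (b=L-a=1):
  y_3 = -Pbx(L²-b²-x²)/(6LEI)  [x≤a] = -(-16)·1·2·(4²-1²-2²)/(6·4·100000) = 11/75000 m
Superposition: y = Σ y_i = 179/300000 m ≈ 0.000597 m

y(2) = 179/300000 m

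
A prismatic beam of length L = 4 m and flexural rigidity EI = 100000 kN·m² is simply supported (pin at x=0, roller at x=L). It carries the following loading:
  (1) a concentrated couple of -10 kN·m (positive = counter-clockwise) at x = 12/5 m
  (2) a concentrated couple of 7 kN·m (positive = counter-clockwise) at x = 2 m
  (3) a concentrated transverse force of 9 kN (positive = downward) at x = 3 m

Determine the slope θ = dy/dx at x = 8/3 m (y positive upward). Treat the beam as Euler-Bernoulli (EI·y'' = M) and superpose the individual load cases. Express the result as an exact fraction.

θ(8/3) = 1/12000000 rad

Load 1 — applied couple M₀=-10 kN·m at a=12/5 m (b=L-a=8/5):
  θ_1 = (M₀x²/(2L)-M₀(x-a)+C₁)/EI  [x>a] with C₁=M₀(3b²-L²)/(6L)=52/15 = ((-10)·(8/3)²/(2·4)-(-10)·((8/3)-(12/5))+(52/15))/100000 = -31/1125000 rad
Load 2 — applied couple M₀=7 kN·m at a=2 m (b=L-a=2):
  θ_2 = (M₀x²/(2L)-M₀(x-a)+C₁)/EI  [x>a] with C₁=M₀(3b²-L²)/(6L)=-7/6 = (7·(8/3)²/(2·4)-7·((8/3)-2)+(-7/6))/100000 = 7/1800000 rad
Load 3 — point force P=9 kN at a=3 m (b=L-a=1):
  θ_3 = -Pb(L²-b²-3x²)/(6LEI)  [x≤a] = -9·1·(4²-1²-3·(8/3)²)/(6·4·100000) = 19/800000 rad
Superposition: θ = Σ θ_i = 1/12000000 rad ≈ 0.000000 rad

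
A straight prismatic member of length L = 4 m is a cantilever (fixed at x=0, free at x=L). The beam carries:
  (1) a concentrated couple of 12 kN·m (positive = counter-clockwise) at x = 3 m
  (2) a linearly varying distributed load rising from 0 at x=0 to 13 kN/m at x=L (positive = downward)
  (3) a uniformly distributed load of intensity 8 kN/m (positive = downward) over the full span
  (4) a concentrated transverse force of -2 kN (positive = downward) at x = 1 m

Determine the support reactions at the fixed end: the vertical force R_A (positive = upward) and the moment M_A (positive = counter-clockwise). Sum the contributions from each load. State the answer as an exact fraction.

Load 1 — applied couple M₀=12 kN·m at a=3 m (b=L-a=1):
  R_A = 0 kN
  M_A = -M₀ = -12 kN·m
Load 2 — triangular load w₀=13 kN/m (0→w₀ over full span):
  R_A = w₀L/2 = 13·4/2 = 26 kN
  M_A = w₀L²/3 = 13·4²/3 = 208/3 kN·m
Load 3 — uniform load w=8 kN/m over full span:
  R_A = wL = 8·4 = 32 kN
  M_A = wL²/2 = 8·4²/2 = 64 kN·m
Load 4 — point force P=-2 kN at a=1 m (b=L-a=3):
  R_A = P = (-2) = -2 kN
  M_A = Pa = (-2)·1 = -2 kN·m
Superposition: R_A = 56 kN, M_A = 358/3 kN·m

R_A = 56 kN, M_A = 358/3 kN·m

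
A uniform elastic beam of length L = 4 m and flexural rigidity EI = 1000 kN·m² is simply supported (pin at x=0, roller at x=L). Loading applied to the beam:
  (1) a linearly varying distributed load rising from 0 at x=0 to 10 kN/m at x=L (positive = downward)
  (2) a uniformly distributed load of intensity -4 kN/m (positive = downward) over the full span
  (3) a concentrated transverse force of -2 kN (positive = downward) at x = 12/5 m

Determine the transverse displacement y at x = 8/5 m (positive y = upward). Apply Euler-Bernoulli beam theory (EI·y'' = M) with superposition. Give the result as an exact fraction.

y(8/5) = -656/1171875 m

Load 1 — triangular load w₀=10 kN/m (0→w₀ over full span):
  y_1 = -w₀x(7L⁴-10L²x²+3x⁴)/(360LEI) = -10·(8/5)·(7·4⁴-10·4²·(8/5)²+3·(8/5)⁴)/(360·4·1000) = -18256/1171875 m
Load 2 — uniform load w=-4 kN/m over full span:
  y_2 = -wx(L³-2Lx²+x³)/(24EI) = -(-4)·(8/5)·(4³-2·4·(8/5)²+(8/5)³)/(24·1000) = 992/78125 m
Load 3 — point force P=-2 kN at a=12/5 m (b=L-a=8/5):
  y_3 = -Pbx(L²-b²-x²)/(6LEI)  [x≤a] = -(-2)·(8/5)·(8/5)·(4²-(8/5)²-(8/5)²)/(6·4·1000) = 544/234375 m
Superposition: y = Σ y_i = -656/1171875 m ≈ -0.000560 m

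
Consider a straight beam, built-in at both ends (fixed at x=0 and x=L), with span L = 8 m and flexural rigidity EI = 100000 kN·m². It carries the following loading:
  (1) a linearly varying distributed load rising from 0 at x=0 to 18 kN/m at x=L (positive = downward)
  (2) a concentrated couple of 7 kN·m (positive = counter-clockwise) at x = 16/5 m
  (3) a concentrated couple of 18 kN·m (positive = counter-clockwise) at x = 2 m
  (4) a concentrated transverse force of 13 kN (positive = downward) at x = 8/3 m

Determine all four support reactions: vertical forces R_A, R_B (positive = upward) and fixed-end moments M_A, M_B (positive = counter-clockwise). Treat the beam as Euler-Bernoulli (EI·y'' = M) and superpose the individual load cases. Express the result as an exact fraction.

R_A = 756451/21600 kN, M_A = 276871/5400 kN·m, R_B = 1079549/21600 kN, M_B = -310169/5400 kN·m

Load 1 — triangular load w₀=18 kN/m (0→w₀ over full span):
  R_A = 3w₀L/20 = 3·18·8/20 = 108/5 kN
  M_A = w₀L²/30 = 18·8²/30 = 192/5 kN·m
  R_B = 7w₀L/20 = 7·18·8/20 = 252/5 kN
  M_B = -w₀L²/20 = -18·8²/20 = -288/5 kN·m
Load 2 — applied couple M₀=7 kN·m at a=16/5 m (b=L-a=24/5):
  R_A = 6M₀ab/L³ = 6·7·(16/5)·(24/5)/8³ = 63/50 kN
  M_A = M₀b(2a-b)/L² = 7·(24/5)·(2·(16/5)-(24/5))/8² = 21/25 kN·m
  R_B = -6M₀ab/L³ = -6·7·(16/5)·(24/5)/8³ = -63/50 kN
  M_B = M₀a(2b-a)/L² = 7·(16/5)·(2·(24/5)-(16/5))/8² = 56/25 kN·m
Load 3 — applied couple M₀=18 kN·m at a=2 m (b=L-a=6):
  R_A = 6M₀ab/L³ = 6·18·2·6/8³ = 81/32 kN
  M_A = M₀b(2a-b)/L² = 18·6·(2·2-6)/8² = -27/8 kN·m
  R_B = -6M₀ab/L³ = -6·18·2·6/8³ = -81/32 kN
  M_B = M₀a(2b-a)/L² = 18·2·(2·6-2)/8² = 45/8 kN·m
Load 4 — point force P=13 kN at a=8/3 m (b=L-a=16/3):
  R_A = Pb²(3a+b)/L³ = 13·(16/3)²·(3·(8/3)+(16/3))/8³ = 260/27 kN
  M_A = Pab²/L² = 13·(8/3)·(16/3)²/8² = 416/27 kN·m
  R_B = Pa²(a+3b)/L³ = 13·(8/3)²·((8/3)+3·(16/3))/8³ = 91/27 kN
  M_B = -Pa²b/L² = -13·(8/3)²·(16/3)/8² = -208/27 kN·m
Superposition: R_A = 756451/21600 kN, M_A = 276871/5400 kN·m, R_B = 1079549/21600 kN, M_B = -310169/5400 kN·m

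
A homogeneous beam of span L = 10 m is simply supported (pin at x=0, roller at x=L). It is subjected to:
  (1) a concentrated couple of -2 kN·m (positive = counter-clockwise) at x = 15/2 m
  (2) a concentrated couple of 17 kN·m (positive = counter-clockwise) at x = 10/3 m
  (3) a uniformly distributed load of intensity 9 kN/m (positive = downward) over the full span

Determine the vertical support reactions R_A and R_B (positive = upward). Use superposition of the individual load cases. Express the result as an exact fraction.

Load 1 — applied couple M₀=-2 kN·m at a=15/2 m (b=L-a=5/2):
  R_A = M₀/L = (-2)/10 = -1/5 kN
  R_B = -M₀/L = -(-2)/10 = 1/5 kN
Load 2 — applied couple M₀=17 kN·m at a=10/3 m (b=L-a=20/3):
  R_A = M₀/L = 17/10 kN
  R_B = -M₀/L = -17/10 kN
Load 3 — uniform load w=9 kN/m over full span:
  R_A = wL/2 = 9·10/2 = 45 kN
  R_B = wL/2 = 9·10/2 = 45 kN
Superposition: R_A = 93/2 kN, R_B = 87/2 kN

R_A = 93/2 kN, R_B = 87/2 kN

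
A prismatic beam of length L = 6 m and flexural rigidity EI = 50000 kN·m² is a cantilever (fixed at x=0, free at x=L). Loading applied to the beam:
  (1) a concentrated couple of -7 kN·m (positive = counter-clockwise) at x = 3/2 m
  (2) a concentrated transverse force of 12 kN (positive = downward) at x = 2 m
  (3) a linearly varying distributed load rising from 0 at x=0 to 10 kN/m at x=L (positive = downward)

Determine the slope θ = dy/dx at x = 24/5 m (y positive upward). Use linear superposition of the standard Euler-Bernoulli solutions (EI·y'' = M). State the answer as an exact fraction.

Load 1 — applied couple M₀=-7 kN·m at a=3/2 m (b=L-a=9/2):
  θ_1 = M₀a/EI  [x>a] = (-7)·(3/2)/50000 = -21/100000 rad
Load 2 — point force P=12 kN at a=2 m (b=L-a=4):
  θ_2 = -Pa²/(2EI)  [x>a] = -12·2²/(2·50000) = -3/6250 rad
Load 3 — triangular load w₀=10 kN/m (0→w₀ over full span):
  θ_3 = (w₀Lx²/4-w₀L²x/3-w₀x⁴/(24L))/EI = (10·6·(24/5)²/4-10·6²·(24/5)/3-10·(24/5)⁴/(24·6))/50000 = -2088/390625 rad
Superposition: θ = Σ θ_i = -75441/12500000 rad ≈ -0.006035 rad

θ(24/5) = -75441/12500000 rad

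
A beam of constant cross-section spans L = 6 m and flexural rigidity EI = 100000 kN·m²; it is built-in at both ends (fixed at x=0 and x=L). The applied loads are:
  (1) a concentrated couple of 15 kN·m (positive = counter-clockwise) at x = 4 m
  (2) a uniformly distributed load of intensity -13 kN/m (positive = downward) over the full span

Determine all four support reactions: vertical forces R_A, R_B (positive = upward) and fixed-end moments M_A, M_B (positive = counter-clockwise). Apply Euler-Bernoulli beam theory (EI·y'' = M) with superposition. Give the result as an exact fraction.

R_A = -107/3 kN, M_A = -34 kN·m, R_B = -127/3 kN, M_B = 39 kN·m

Load 1 — applied couple M₀=15 kN·m at a=4 m (b=L-a=2):
  R_A = 6M₀ab/L³ = 6·15·4·2/6³ = 10/3 kN
  M_A = M₀b(2a-b)/L² = 15·2·(2·4-2)/6² = 5 kN·m
  R_B = -6M₀ab/L³ = -6·15·4·2/6³ = -10/3 kN
  M_B = M₀a(2b-a)/L² = 15·4·(2·2-4)/6² = 0 kN·m
Load 2 — uniform load w=-13 kN/m over full span:
  R_A = wL/2 = (-13)·6/2 = -39 kN
  M_A = wL²/12 = (-13)·6²/12 = -39 kN·m
  R_B = wL/2 = (-13)·6/2 = -39 kN
  M_B = -wL²/12 = -(-13)·6²/12 = 39 kN·m
Superposition: R_A = -107/3 kN, M_A = -34 kN·m, R_B = -127/3 kN, M_B = 39 kN·m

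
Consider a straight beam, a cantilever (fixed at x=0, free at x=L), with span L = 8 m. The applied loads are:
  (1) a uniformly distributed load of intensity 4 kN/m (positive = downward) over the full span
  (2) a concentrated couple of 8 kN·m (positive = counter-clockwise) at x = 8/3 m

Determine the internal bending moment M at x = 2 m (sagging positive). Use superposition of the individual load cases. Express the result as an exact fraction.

Load 1 — uniform load w=4 kN/m over full span:
  M_1 = -w(L-x)²/2 = -4·(8-2)²/2 = -72 kN·m
Load 2 — applied couple M₀=8 kN·m at a=8/3 m (b=L-a=16/3):
  M_2 = M₀  [x≤a] = 8 = 8 kN·m
Superposition: M = Σ M_i = -64 kN·m ≈ -64.000000 kN·m

M(2) = -64 kN·m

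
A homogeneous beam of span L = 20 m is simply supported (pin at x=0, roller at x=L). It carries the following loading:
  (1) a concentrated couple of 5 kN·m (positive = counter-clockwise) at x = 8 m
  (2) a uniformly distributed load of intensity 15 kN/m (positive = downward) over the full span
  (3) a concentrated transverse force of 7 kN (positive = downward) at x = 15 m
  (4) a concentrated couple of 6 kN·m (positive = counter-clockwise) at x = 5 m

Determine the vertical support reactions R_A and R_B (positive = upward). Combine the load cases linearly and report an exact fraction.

R_A = 1523/10 kN, R_B = 1547/10 kN

Load 1 — applied couple M₀=5 kN·m at a=8 m (b=L-a=12):
  R_A = M₀/L = 5/20 = 1/4 kN
  R_B = -M₀/L = -5/20 = -1/4 kN
Load 2 — uniform load w=15 kN/m over full span:
  R_A = wL/2 = 15·20/2 = 150 kN
  R_B = wL/2 = 15·20/2 = 150 kN
Load 3 — point force P=7 kN at a=15 m (b=L-a=5):
  R_A = Pb/L = 7·5/20 = 7/4 kN
  R_B = Pa/L = 7·15/20 = 21/4 kN
Load 4 — applied couple M₀=6 kN·m at a=5 m (b=L-a=15):
  R_A = M₀/L = 6/20 = 3/10 kN
  R_B = -M₀/L = -6/20 = -3/10 kN
Superposition: R_A = 1523/10 kN, R_B = 1547/10 kN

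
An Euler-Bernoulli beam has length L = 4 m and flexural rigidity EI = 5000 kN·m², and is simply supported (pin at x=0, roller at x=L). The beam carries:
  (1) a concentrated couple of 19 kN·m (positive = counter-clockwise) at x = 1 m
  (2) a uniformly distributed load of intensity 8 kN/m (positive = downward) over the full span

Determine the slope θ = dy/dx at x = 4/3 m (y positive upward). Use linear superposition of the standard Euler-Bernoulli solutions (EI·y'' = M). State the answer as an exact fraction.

θ(4/3) = -2381/3240000 rad

Load 1 — applied couple M₀=19 kN·m at a=1 m (b=L-a=3):
  θ_1 = (M₀x²/(2L)-M₀(x-a)+C₁)/EI  [x>a] with C₁=M₀(3b²-L²)/(6L)=209/24 = (19·(4/3)²/(2·4)-19·((4/3)-1)+(209/24))/5000 = 19/14400 rad
Load 2 — uniform load w=8 kN/m over full span:
  θ_2 = -w(L³-6Lx²+4x³)/(24EI) = -8·(4³-6·4·(4/3)²+4·(4/3)³)/(24·5000) = -104/50625 rad
Superposition: θ = Σ θ_i = -2381/3240000 rad ≈ -0.000735 rad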